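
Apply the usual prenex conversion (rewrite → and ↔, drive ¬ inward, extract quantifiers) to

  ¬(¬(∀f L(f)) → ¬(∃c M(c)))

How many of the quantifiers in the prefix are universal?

0

First replace A → B with ¬A ∨ B.
  ¬(¬¬(∀f L(f)) ∨ ¬(∃c M(c)))
Drive negations inward (¬∀x A ≡ ∃x ¬A, ¬∃x A ≡ ∀x ¬A, De Morgan for ∧/∨):
  (∃f ¬L(f)) ∧ (∃c M(c))
Extract every quantifier outward, since the variables are now distinct and don't occur free across branches:
  ∃f ∃c (¬L(f) ∧ M(c))
The prefix is ∃f ∃c: 0 universal, 2 existential.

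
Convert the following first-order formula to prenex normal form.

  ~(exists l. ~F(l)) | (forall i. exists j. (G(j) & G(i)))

Push ¬ through the quantifiers and connectives to reach negation normal form:
  (forall l. F(l)) | (forall i. exists j. (G(j) & G(i)))
All bound variables are already distinct, so no renaming is needed.
Finally move all quantifiers to the prefix:
  forall l. forall i. exists j. (F(l) | G(j) & G(i))

forall l. forall i. exists j. (F(l) | G(j) & G(i))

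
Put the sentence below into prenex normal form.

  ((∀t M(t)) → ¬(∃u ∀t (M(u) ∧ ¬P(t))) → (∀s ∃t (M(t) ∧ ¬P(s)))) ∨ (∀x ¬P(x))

∃t ∃u ∀y1 ∀s ∃z ∀x (¬M(t) ∨ M(u) ∧ ¬P(y1) ∨ M(z) ∧ ¬P(s) ∨ ¬P(x))

Rewrite implications/biconditionals: A → B as ¬A ∨ B.
  ¬(∀t M(t)) ∨ ¬¬(∃u ∀t (M(u) ∧ ¬P(t))) ∨ (∀s ∃t (M(t) ∧ ¬P(s))) ∨ (∀x ¬P(x))
Drive negations inward (¬∀x A ≡ ∃x ¬A, ¬∃x A ≡ ∀x ¬A, De Morgan for ∧/∨):
  (∃t ¬M(t)) ∨ (∃u ∀t (M(u) ∧ ¬P(t))) ∨ (∀s ∃t (M(t) ∧ ¬P(s))) ∨ (∀x ¬P(x))
Standardize variables apart so no two quantifiers bind the same name: t↦y1, t↦z.
  (∃t ¬M(t)) ∨ (∃u ∀y1 (M(u) ∧ ¬P(y1))) ∨ (∀s ∃z (M(z) ∧ ¬P(s))) ∨ (∀x ¬P(x))
Pull the quantifiers to the front (each side's bound variable is not free in the other side):
  ∃t ∃u ∀y1 ∀s ∃z ∀x (¬M(t) ∨ M(u) ∧ ¬P(y1) ∨ M(z) ∧ ¬P(s) ∨ ¬P(x))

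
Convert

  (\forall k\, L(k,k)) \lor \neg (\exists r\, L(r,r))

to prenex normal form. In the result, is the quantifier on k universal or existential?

Move each ¬ inward, flipping quantifiers it crosses:
  (\forall k\, L(k,k)) \lor (\forall r\, \neg L(r,r))
All bound variables are already distinct, so no renaming is needed.
Finally move all quantifiers to the prefix:
  \forall k\, \forall r\, (L(k,k) \lor \neg L(r,r))
The quantifier \forall k sits under an even number of negations, so it remains universal.

universal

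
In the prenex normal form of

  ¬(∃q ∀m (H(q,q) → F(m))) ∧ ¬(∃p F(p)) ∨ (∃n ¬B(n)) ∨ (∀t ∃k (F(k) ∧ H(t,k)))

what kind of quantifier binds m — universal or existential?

existential

Eliminate → and ↔ using ¬ and ∨.
  ¬(∃q ∀m (¬H(q,q) ∨ F(m))) ∧ ¬(∃p F(p)) ∨ (∃n ¬B(n)) ∨ (∀t ∃k (F(k) ∧ H(t,k)))
Move each ¬ inward, flipping quantifiers it crosses:
  (∀q ∃m (H(q,q) ∧ ¬F(m))) ∧ (∀p ¬F(p)) ∨ (∃n ¬B(n)) ∨ (∀t ∃k (F(k) ∧ H(t,k)))
All bound variables are already distinct, so no renaming is needed.
Pull the quantifiers to the front (each side's bound variable is not free in the other side):
  ∀q ∃m ∀p ∃n ∀t ∃k (H(q,q) ∧ ¬F(m) ∧ ¬F(p) ∨ ¬B(n) ∨ F(k) ∧ H(t,k))
The quantifier ∀m sits under an odd number of negations (counting the antecedent side of each →), so it flips to ∃m.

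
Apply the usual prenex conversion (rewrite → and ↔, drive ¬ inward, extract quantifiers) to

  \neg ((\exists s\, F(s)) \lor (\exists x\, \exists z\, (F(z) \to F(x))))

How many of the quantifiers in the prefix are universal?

Eliminate → and ↔ using ¬ and ∨.
  \neg ((\exists s\, F(s)) \lor (\exists x\, \exists z\, (\neg F(z) \lor F(x))))
Drive negations inward (¬∀x A ≡ ∃x ¬A, ¬∃x A ≡ ∀x ¬A, De Morgan for ∧/∨):
  (\forall s\, \neg F(s)) \land (\forall x\, \forall z\, (F(z) \land \neg F(x)))
All bound variables are already distinct, so no renaming is needed.
Extract every quantifier outward, since the variables are now distinct and don't occur free across branches:
  \forall s\, \forall x\, \forall z\, (\neg F(s) \land F(z) \land \neg F(x))
The prefix is \forall s \forall x \forall z: 3 universal, 0 existential.

3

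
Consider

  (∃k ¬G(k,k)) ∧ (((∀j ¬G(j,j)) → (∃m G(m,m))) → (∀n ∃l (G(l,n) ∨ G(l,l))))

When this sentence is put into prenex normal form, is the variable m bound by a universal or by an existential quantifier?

Rewrite implications/biconditionals: A → B as ¬A ∨ B.
  (∃k ¬G(k,k)) ∧ (¬(¬(∀j ¬G(j,j)) ∨ (∃m G(m,m))) ∨ (∀n ∃l (G(l,n) ∨ G(l,l))))
Push ¬ through the quantifiers and connectives to reach negation normal form:
  (∃k ¬G(k,k)) ∧ ((∀j ¬G(j,j)) ∧ (∀m ¬G(m,m)) ∨ (∀n ∃l (G(l,n) ∨ G(l,l))))
All bound variables are already distinct, so no renaming is needed.
Extract every quantifier outward, since the variables are now distinct and don't occur free across branches:
  ∃k ∀j ∀m ∀n ∃l (¬G(k,k) ∧ (¬G(j,j) ∧ ¬G(m,m) ∨ G(l,n) ∨ G(l,l)))
The quantifier ∃m sits under an odd number of negations (counting the antecedent side of each →), so it flips to ∀m.

universal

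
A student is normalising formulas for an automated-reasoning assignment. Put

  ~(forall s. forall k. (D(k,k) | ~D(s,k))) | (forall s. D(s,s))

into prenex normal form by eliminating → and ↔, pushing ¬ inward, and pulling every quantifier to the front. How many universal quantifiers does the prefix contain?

1

Push ¬ through the quantifiers and connectives to reach negation normal form:
  (exists s. exists k. (~D(k,k) & D(s,k))) | (forall s. D(s,s))
Standardize variables apart so no two quantifiers bind the same name: s↦c.
  (exists s. exists k. (~D(k,k) & D(s,k))) | (forall c. D(c,c))
Extract every quantifier outward, since the variables are now distinct and don't occur free across branches:
  exists s. exists k. forall c. (~D(k,k) & D(s,k) | D(c,c))
The prefix is exists s exists k forall c: 1 universal, 2 existential.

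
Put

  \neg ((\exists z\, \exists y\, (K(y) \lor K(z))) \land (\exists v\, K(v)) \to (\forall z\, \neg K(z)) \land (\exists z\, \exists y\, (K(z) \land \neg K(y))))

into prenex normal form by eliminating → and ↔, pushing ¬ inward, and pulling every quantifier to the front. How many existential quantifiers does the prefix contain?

First replace A → B with ¬A ∨ B.
  \neg (\neg ((\exists z\, \exists y\, (K(y) \lor K(z))) \land (\exists v\, K(v))) \lor (\forall z\, \neg K(z)) \land (\exists z\, \exists y\, (K(z) \land \neg K(y))))
Drive negations inward (¬∀x A ≡ ∃x ¬A, ¬∃x A ≡ ∀x ¬A, De Morgan for ∧/∨):
  (\exists z\, \exists y\, (K(y) \lor K(z))) \land (\exists v\, K(v)) \land ((\exists z\, K(z)) \lor (\forall z\, \forall y\, (\neg K(z) \lor K(y))))
Standardize variables apart so no two quantifiers bind the same name: z↦x, z↦z1, y↦s.
  (\exists z\, \exists y\, (K(y) \lor K(z))) \land (\exists v\, K(v)) \land ((\exists x\, K(x)) \lor (\forall z1\, \forall s\, (\neg K(z1) \lor K(s))))
Finally move all quantifiers to the prefix:
  \exists z\, \exists y\, \exists v\, \exists x\, \forall z1\, \forall s\, ((K(y) \lor K(z)) \land K(v) \land (K(x) \lor \neg K(z1) \lor K(s)))
The prefix is \exists z \exists y \exists v \exists x \forall z1 \forall s: 2 universal, 4 existential.

4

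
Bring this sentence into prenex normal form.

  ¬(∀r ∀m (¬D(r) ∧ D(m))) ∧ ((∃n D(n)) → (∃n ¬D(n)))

Rewrite implications/biconditionals: A → B as ¬A ∨ B.
  ¬(∀r ∀m (¬D(r) ∧ D(m))) ∧ (¬(∃n D(n)) ∨ (∃n ¬D(n)))
Drive negations inward (¬∀x A ≡ ∃x ¬A, ¬∃x A ≡ ∀x ¬A, De Morgan for ∧/∨):
  (∃r ∃m (D(r) ∨ ¬D(m))) ∧ ((∀n ¬D(n)) ∨ (∃n ¬D(n)))
Standardize variables apart so no two quantifiers bind the same name: n↦t.
  (∃r ∃m (D(r) ∨ ¬D(m))) ∧ ((∀n ¬D(n)) ∨ (∃t ¬D(t)))
Pull the quantifiers to the front (each side's bound variable is not free in the other side):
  ∃r ∃m ∀n ∃t ((D(r) ∨ ¬D(m)) ∧ (¬D(n) ∨ ¬D(t)))

∃r ∃m ∀n ∃t ((D(r) ∨ ¬D(m)) ∧ (¬D(n) ∨ ¬D(t)))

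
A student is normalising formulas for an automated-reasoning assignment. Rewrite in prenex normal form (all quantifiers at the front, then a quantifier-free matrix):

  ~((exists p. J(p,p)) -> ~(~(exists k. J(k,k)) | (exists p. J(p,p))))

Eliminate → and ↔ using ¬ and ∨.
  ~(~(exists p. J(p,p)) | ~(~(exists k. J(k,k)) | (exists p. J(p,p))))
Move each ¬ inward, flipping quantifiers it crosses:
  (exists p. J(p,p)) & ((forall k. ~J(k,k)) | (exists p. J(p,p)))
Rename bound variables to avoid capture: p↦a.
  (exists p. J(p,p)) & ((forall k. ~J(k,k)) | (exists a. J(a,a)))
Extract every quantifier outward, since the variables are now distinct and don't occur free across branches:
  exists p. forall k. exists a. (J(p,p) & (~J(k,k) | J(a,a)))

exists p. forall k. exists a. (J(p,p) & (~J(k,k) | J(a,a)))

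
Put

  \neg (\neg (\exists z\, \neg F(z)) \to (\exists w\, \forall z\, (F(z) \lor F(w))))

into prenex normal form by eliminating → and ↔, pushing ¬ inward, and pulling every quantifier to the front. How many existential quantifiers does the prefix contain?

Eliminate → and ↔ using ¬ and ∨.
  \neg (\neg \neg (\exists z\, \neg F(z)) \lor (\exists w\, \forall z\, (F(z) \lor F(w))))
Move each ¬ inward, flipping quantifiers it crosses:
  (\forall z\, F(z)) \land (\forall w\, \exists z\, (\neg F(z) \land \neg F(w)))
Standardize variables apart so no two quantifiers bind the same name: z↦y1.
  (\forall z\, F(z)) \land (\forall w\, \exists y1\, (\neg F(y1) \land \neg F(w)))
Finally move all quantifiers to the prefix:
  \forall z\, \forall w\, \exists y1\, (F(z) \land \neg F(y1) \land \neg F(w))
The prefix is \forall z \forall w \exists y1: 2 universal, 1 existential.

1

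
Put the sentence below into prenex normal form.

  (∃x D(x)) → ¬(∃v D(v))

∀x ∀v (¬D(x) ∨ ¬D(v))

Rewrite implications/biconditionals: A → B as ¬A ∨ B.
  ¬(∃x D(x)) ∨ ¬(∃v D(v))
Move each ¬ inward, flipping quantifiers it crosses:
  (∀x ¬D(x)) ∨ (∀v ¬D(v))
Extract every quantifier outward, since the variables are now distinct and don't occur free across branches:
  ∀x ∀v (¬D(x) ∨ ¬D(v))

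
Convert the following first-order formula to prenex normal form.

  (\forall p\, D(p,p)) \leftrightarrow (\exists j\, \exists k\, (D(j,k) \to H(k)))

\exists p\, \exists j\, \exists k\, \forall y\, \forall r\, \forall w\, ((\neg D(p,p) \lor \neg D(j,k) \lor H(k)) \land (D(y,r) \land \neg H(r) \lor D(w,w)))

Eliminate → and ↔ using ¬ and ∨; A ↔ B as (¬A ∨ B) ∧ (¬B ∨ A).
  (\neg (\forall p\, D(p,p)) \lor (\exists j\, \exists k\, (\neg D(j,k) \lor H(k)))) \land (\neg (\exists j\, \exists k\, (\neg D(j,k) \lor H(k))) \lor (\forall p\, D(p,p)))
Push ¬ through the quantifiers and connectives to reach negation normal form:
  ((\exists p\, \neg D(p,p)) \lor (\exists j\, \exists k\, (\neg D(j,k) \lor H(k)))) \land ((\forall j\, \forall k\, (D(j,k) \land \neg H(k))) \lor (\forall p\, D(p,p)))
Give each quantifier a distinct variable: j↦y, k↦r, p↦w.
  ((\exists p\, \neg D(p,p)) \lor (\exists j\, \exists k\, (\neg D(j,k) \lor H(k)))) \land ((\forall y\, \forall r\, (D(y,r) \land \neg H(r))) \lor (\forall w\, D(w,w)))
Extract every quantifier outward, since the variables are now distinct and don't occur free across branches:
  \exists p\, \exists j\, \exists k\, \forall y\, \forall r\, \forall w\, ((\neg D(p,p) \lor \neg D(j,k) \lor H(k)) \land (D(y,r) \land \neg H(r) \lor D(w,w)))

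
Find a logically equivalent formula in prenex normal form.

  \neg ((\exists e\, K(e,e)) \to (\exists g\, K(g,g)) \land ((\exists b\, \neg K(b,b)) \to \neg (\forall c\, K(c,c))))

Rewrite implications/biconditionals: A → B as ¬A ∨ B.
  \neg (\neg (\exists e\, K(e,e)) \lor (\exists g\, K(g,g)) \land (\neg (\exists b\, \neg K(b,b)) \lor \neg (\forall c\, K(c,c))))
Move each ¬ inward, flipping quantifiers it crosses:
  (\exists e\, K(e,e)) \land ((\forall g\, \neg K(g,g)) \lor (\exists b\, \neg K(b,b)) \land (\forall c\, K(c,c)))
All bound variables are already distinct, so no renaming is needed.
Pull the quantifiers to the front (each side's bound variable is not free in the other side):
  \exists e\, \forall g\, \exists b\, \forall c\, (K(e,e) \land (\neg K(g,g) \lor \neg K(b,b) \land K(c,c)))

\exists e\, \forall g\, \exists b\, \forall c\, (K(e,e) \land (\neg K(g,g) \lor \neg K(b,b) \land K(c,c)))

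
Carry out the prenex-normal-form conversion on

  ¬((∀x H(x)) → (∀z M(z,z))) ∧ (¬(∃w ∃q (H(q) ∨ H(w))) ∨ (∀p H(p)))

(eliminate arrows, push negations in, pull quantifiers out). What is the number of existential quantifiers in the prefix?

1

First replace A → B with ¬A ∨ B.
  ¬(¬(∀x H(x)) ∨ (∀z M(z,z))) ∧ (¬(∃w ∃q (H(q) ∨ H(w))) ∨ (∀p H(p)))
Push ¬ through the quantifiers and connectives to reach negation normal form:
  (∀x H(x)) ∧ (∃z ¬M(z,z)) ∧ ((∀w ∀q (¬H(q) ∧ ¬H(w))) ∨ (∀p H(p)))
Extract every quantifier outward, since the variables are now distinct and don't occur free across branches:
  ∀x ∃z ∀w ∀q ∀p (H(x) ∧ ¬M(z,z) ∧ (¬H(q) ∧ ¬H(w) ∨ H(p)))
The prefix is ∀x ∃z ∀w ∀q ∀p: 4 universal, 1 existential.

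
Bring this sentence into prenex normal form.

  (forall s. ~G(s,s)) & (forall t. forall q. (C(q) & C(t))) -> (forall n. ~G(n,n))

exists s. exists t. exists q. forall n. (G(s,s) | ~C(q) | ~C(t) | ~G(n,n))

First replace A → B with ¬A ∨ B.
  ~((forall s. ~G(s,s)) & (forall t. forall q. (C(q) & C(t)))) | (forall n. ~G(n,n))
Push ¬ through the quantifiers and connectives to reach negation normal form:
  (exists s. G(s,s)) | (exists t. exists q. (~C(q) | ~C(t))) | (forall n. ~G(n,n))
All bound variables are already distinct, so no renaming is needed.
Finally move all quantifiers to the prefix:
  exists s. exists t. exists q. forall n. (G(s,s) | ~C(q) | ~C(t) | ~G(n,n))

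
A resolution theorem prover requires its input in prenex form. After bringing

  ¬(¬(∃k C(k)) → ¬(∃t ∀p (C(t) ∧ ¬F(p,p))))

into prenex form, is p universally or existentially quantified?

universal

First replace A → B with ¬A ∨ B.
  ¬(¬¬(∃k C(k)) ∨ ¬(∃t ∀p (C(t) ∧ ¬F(p,p))))
Drive negations inward (¬∀x A ≡ ∃x ¬A, ¬∃x A ≡ ∀x ¬A, De Morgan for ∧/∨):
  (∀k ¬C(k)) ∧ (∃t ∀p (C(t) ∧ ¬F(p,p)))
Pull the quantifiers to the front (each side's bound variable is not free in the other side):
  ∀k ∃t ∀p (¬C(k) ∧ C(t) ∧ ¬F(p,p))
The quantifier ∀p sits under an even number of negations (counting the antecedent side of each →), so it remains universal.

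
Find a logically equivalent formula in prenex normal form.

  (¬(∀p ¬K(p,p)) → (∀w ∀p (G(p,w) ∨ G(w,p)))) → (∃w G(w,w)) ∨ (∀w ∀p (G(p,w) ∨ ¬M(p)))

Rewrite implications/biconditionals: A → B as ¬A ∨ B.
  ¬(¬¬(∀p ¬K(p,p)) ∨ (∀w ∀p (G(p,w) ∨ G(w,p)))) ∨ (∃w G(w,w)) ∨ (∀w ∀p (G(p,w) ∨ ¬M(p)))
Push ¬ through the quantifiers and connectives to reach negation normal form:
  (∃p K(p,p)) ∧ (∃w ∃p (¬G(p,w) ∧ ¬G(w,p))) ∨ (∃w G(w,w)) ∨ (∀w ∀p (G(p,w) ∨ ¬M(p)))
Standardize variables apart so no two quantifiers bind the same name: p↦r, w↦z, w↦y, p↦t.
  (∃p K(p,p)) ∧ (∃w ∃r (¬G(r,w) ∧ ¬G(w,r))) ∨ (∃z G(z,z)) ∨ (∀y ∀t (G(t,y) ∨ ¬M(t)))
Extract every quantifier outward, since the variables are now distinct and don't occur free across branches:
  ∃p ∃w ∃r ∃z ∀y ∀t (K(p,p) ∧ ¬G(r,w) ∧ ¬G(w,r) ∨ G(z,z) ∨ G(t,y) ∨ ¬M(t))

∃p ∃w ∃r ∃z ∀y ∀t (K(p,p) ∧ ¬G(r,w) ∧ ¬G(w,r) ∨ G(z,z) ∨ G(t,y) ∨ ¬M(t))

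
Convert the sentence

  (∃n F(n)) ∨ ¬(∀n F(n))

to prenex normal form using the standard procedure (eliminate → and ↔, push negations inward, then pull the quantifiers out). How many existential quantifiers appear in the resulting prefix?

Push ¬ through the quantifiers and connectives to reach negation normal form:
  (∃n F(n)) ∨ (∃n ¬F(n))
Give each quantifier a distinct variable: n↦w1.
  (∃n F(n)) ∨ (∃w1 ¬F(w1))
Pull the quantifiers to the front (each side's bound variable is not free in the other side):
  ∃n ∃w1 (F(n) ∨ ¬F(w1))
The prefix is ∃n ∃w1: 0 universal, 2 existential.

2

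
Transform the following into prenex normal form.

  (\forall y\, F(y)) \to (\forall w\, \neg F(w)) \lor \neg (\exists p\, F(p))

\exists y\, \forall w\, \forall p\, (\neg F(y) \lor \neg F(w) \lor \neg F(p))

First replace A → B with ¬A ∨ B.
  \neg (\forall y\, F(y)) \lor (\forall w\, \neg F(w)) \lor \neg (\exists p\, F(p))
Drive negations inward (¬∀x A ≡ ∃x ¬A, ¬∃x A ≡ ∀x ¬A, De Morgan for ∧/∨):
  (\exists y\, \neg F(y)) \lor (\forall w\, \neg F(w)) \lor (\forall p\, \neg F(p))
Finally move all quantifiers to the prefix:
  \exists y\, \forall w\, \forall p\, (\neg F(y) \lor \neg F(w) \lor \neg F(p))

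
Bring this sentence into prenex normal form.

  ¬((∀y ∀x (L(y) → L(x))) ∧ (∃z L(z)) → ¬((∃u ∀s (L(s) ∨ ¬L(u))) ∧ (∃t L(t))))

Eliminate → and ↔ using ¬ and ∨.
  ¬(¬((∀y ∀x (¬L(y) ∨ L(x))) ∧ (∃z L(z))) ∨ ¬((∃u ∀s (L(s) ∨ ¬L(u))) ∧ (∃t L(t))))
Move each ¬ inward, flipping quantifiers it crosses:
  (∀y ∀x (¬L(y) ∨ L(x))) ∧ (∃z L(z)) ∧ (∃u ∀s (L(s) ∨ ¬L(u))) ∧ (∃t L(t))
All bound variables are already distinct, so no renaming is needed.
Extract every quantifier outward, since the variables are now distinct and don't occur free across branches:
  ∀y ∀x ∃z ∃u ∀s ∃t ((¬L(y) ∨ L(x)) ∧ L(z) ∧ (L(s) ∨ ¬L(u)) ∧ L(t))

∀y ∀x ∃z ∃u ∀s ∃t ((¬L(y) ∨ L(x)) ∧ L(z) ∧ (L(s) ∨ ¬L(u)) ∧ L(t))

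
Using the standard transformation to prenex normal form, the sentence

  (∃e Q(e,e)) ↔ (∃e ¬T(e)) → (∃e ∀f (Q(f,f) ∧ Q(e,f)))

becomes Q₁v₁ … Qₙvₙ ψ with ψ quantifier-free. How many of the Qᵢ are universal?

First replace A → B with ¬A ∨ B; A ↔ B as (¬A ∨ B) ∧ (¬B ∨ A).
  (¬(∃e Q(e,e)) ∨ ¬(∃e ¬T(e)) ∨ (∃e ∀f (Q(f,f) ∧ Q(e,f)))) ∧ (¬(¬(∃e ¬T(e)) ∨ (∃e ∀f (Q(f,f) ∧ Q(e,f)))) ∨ (∃e Q(e,e)))
Move each ¬ inward, flipping quantifiers it crosses:
  ((∀e ¬Q(e,e)) ∨ (∀e T(e)) ∨ (∃e ∀f (Q(f,f) ∧ Q(e,f)))) ∧ ((∃e ¬T(e)) ∧ (∀e ∃f (¬Q(f,f) ∨ ¬Q(e,f))) ∨ (∃e Q(e,e)))
Give each quantifier a distinct variable: e↦w1, e↦w, e↦z1, e↦r, f↦u, e↦u1.
  ((∀e ¬Q(e,e)) ∨ (∀w1 T(w1)) ∨ (∃w ∀f (Q(f,f) ∧ Q(w,f)))) ∧ ((∃z1 ¬T(z1)) ∧ (∀r ∃u (¬Q(u,u) ∨ ¬Q(r,u))) ∨ (∃u1 Q(u1,u1)))
Pull the quantifiers to the front (each side's bound variable is not free in the other side):
  ∀e ∀w1 ∃w ∀f ∃z1 ∀r ∃u ∃u1 ((¬Q(e,e) ∨ T(w1) ∨ Q(f,f) ∧ Q(w,f)) ∧ (¬T(z1) ∧ (¬Q(u,u) ∨ ¬Q(r,u)) ∨ Q(u1,u1)))
The prefix is ∀e ∀w1 ∃w ∀f ∃z1 ∀r ∃u ∃u1: 4 universal, 4 existential.

4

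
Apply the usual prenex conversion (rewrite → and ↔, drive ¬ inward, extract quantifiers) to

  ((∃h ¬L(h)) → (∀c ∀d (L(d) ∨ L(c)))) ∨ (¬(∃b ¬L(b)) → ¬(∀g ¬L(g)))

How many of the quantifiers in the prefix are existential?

2

Eliminate → and ↔ using ¬ and ∨.
  ¬(∃h ¬L(h)) ∨ (∀c ∀d (L(d) ∨ L(c))) ∨ ¬¬(∃b ¬L(b)) ∨ ¬(∀g ¬L(g))
Move each ¬ inward, flipping quantifiers it crosses:
  (∀h L(h)) ∨ (∀c ∀d (L(d) ∨ L(c))) ∨ (∃b ¬L(b)) ∨ (∃g L(g))
All bound variables are already distinct, so no renaming is needed.
Extract every quantifier outward, since the variables are now distinct and don't occur free across branches:
  ∀h ∀c ∀d ∃b ∃g (L(h) ∨ L(d) ∨ L(c) ∨ ¬L(b) ∨ L(g))
The prefix is ∀h ∀c ∀d ∃b ∃g: 3 universal, 2 existential.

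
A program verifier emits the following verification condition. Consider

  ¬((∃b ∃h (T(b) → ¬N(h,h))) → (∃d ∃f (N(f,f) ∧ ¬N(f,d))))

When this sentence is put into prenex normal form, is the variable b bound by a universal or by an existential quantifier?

First replace A → B with ¬A ∨ B.
  ¬(¬(∃b ∃h (¬T(b) ∨ ¬N(h,h))) ∨ (∃d ∃f (N(f,f) ∧ ¬N(f,d))))
Move each ¬ inward, flipping quantifiers it crosses:
  (∃b ∃h (¬T(b) ∨ ¬N(h,h))) ∧ (∀d ∀f (¬N(f,f) ∨ N(f,d)))
All bound variables are already distinct, so no renaming is needed.
Extract every quantifier outward, since the variables are now distinct and don't occur free across branches:
  ∃b ∃h ∀d ∀f ((¬T(b) ∨ ¬N(h,h)) ∧ (¬N(f,f) ∨ N(f,d)))
The quantifier ∃b sits under an even number of negations (counting the antecedent side of each →), so it remains existential.

existential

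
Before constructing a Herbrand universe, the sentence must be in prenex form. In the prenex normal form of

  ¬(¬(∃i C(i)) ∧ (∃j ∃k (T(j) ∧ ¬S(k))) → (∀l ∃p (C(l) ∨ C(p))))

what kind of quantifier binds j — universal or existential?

First replace A → B with ¬A ∨ B.
  ¬(¬(¬(∃i C(i)) ∧ (∃j ∃k (T(j) ∧ ¬S(k)))) ∨ (∀l ∃p (C(l) ∨ C(p))))
Move each ¬ inward, flipping quantifiers it crosses:
  (∀i ¬C(i)) ∧ (∃j ∃k (T(j) ∧ ¬S(k))) ∧ (∃l ∀p (¬C(l) ∧ ¬C(p)))
Pull the quantifiers to the front (each side's bound variable is not free in the other side):
  ∀i ∃j ∃k ∃l ∀p (¬C(i) ∧ T(j) ∧ ¬S(k) ∧ ¬C(l) ∧ ¬C(p))
The quantifier ∃j sits under an even number of negations (counting the antecedent side of each →), so it remains existential.

existential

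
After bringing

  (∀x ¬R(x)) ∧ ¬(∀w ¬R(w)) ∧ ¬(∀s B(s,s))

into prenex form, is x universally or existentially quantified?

Push ¬ through the quantifiers and connectives to reach negation normal form:
  (∀x ¬R(x)) ∧ (∃w R(w)) ∧ (∃s ¬B(s,s))
All bound variables are already distinct, so no renaming is needed.
Finally move all quantifiers to the prefix:
  ∀x ∃w ∃s (¬R(x) ∧ R(w) ∧ ¬B(s,s))
The quantifier ∀x sits under an even number of negations, so it remains universal.

universal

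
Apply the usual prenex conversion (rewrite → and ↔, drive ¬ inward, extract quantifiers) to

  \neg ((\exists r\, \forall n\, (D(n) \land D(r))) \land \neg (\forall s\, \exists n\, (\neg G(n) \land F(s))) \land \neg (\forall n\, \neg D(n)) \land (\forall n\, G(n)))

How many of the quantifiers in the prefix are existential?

3

Move each ¬ inward, flipping quantifiers it crosses:
  (\forall r\, \exists n\, (\neg D(n) \lor \neg D(r))) \lor (\forall s\, \exists n\, (\neg G(n) \land F(s))) \lor (\forall n\, \neg D(n)) \lor (\exists n\, \neg G(n))
Give each quantifier a distinct variable: n↦w1, n↦u1, n↦v1.
  (\forall r\, \exists n\, (\neg D(n) \lor \neg D(r))) \lor (\forall s\, \exists w1\, (\neg G(w1) \land F(s))) \lor (\forall u1\, \neg D(u1)) \lor (\exists v1\, \neg G(v1))
Extract every quantifier outward, since the variables are now distinct and don't occur free across branches:
  \forall r\, \exists n\, \forall s\, \exists w1\, \forall u1\, \exists v1\, (\neg D(n) \lor \neg D(r) \lor \neg G(w1) \land F(s) \lor \neg D(u1) \lor \neg G(v1))
The prefix is \forall r \exists n \forall s \exists w1 \forall u1 \exists v1: 3 universal, 3 existential.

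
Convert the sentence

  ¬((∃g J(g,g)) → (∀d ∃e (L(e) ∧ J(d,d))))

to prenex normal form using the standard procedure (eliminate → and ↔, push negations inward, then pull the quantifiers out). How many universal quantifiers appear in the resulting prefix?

Eliminate → and ↔ using ¬ and ∨.
  ¬(¬(∃g J(g,g)) ∨ (∀d ∃e (L(e) ∧ J(d,d))))
Drive negations inward (¬∀x A ≡ ∃x ¬A, ¬∃x A ≡ ∀x ¬A, De Morgan for ∧/∨):
  (∃g J(g,g)) ∧ (∃d ∀e (¬L(e) ∨ ¬J(d,d)))
All bound variables are already distinct, so no renaming is needed.
Finally move all quantifiers to the prefix:
  ∃g ∃d ∀e (J(g,g) ∧ (¬L(e) ∨ ¬J(d,d)))
The prefix is ∃g ∃d ∀e: 1 universal, 2 existential.

1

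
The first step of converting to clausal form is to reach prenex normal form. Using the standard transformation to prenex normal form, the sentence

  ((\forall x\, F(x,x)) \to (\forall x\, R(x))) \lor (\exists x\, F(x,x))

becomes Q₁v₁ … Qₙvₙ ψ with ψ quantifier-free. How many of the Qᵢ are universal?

1

Rewrite implications/biconditionals: A → B as ¬A ∨ B.
  \neg (\forall x\, F(x,x)) \lor (\forall x\, R(x)) \lor (\exists x\, F(x,x))
Move each ¬ inward, flipping quantifiers it crosses:
  (\exists x\, \neg F(x,x)) \lor (\forall x\, R(x)) \lor (\exists x\, F(x,x))
Give each quantifier a distinct variable: x↦w, x↦x1.
  (\exists x\, \neg F(x,x)) \lor (\forall w\, R(w)) \lor (\exists x1\, F(x1,x1))
Pull the quantifiers to the front (each side's bound variable is not free in the other side):
  \exists x\, \forall w\, \exists x1\, (\neg F(x,x) \lor R(w) \lor F(x1,x1))
The prefix is \exists x \forall w \exists x1: 1 universal, 2 existential.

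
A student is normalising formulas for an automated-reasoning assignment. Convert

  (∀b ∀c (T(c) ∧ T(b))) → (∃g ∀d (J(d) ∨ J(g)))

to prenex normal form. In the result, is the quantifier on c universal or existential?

existential

First replace A → B with ¬A ∨ B.
  ¬(∀b ∀c (T(c) ∧ T(b))) ∨ (∃g ∀d (J(d) ∨ J(g)))
Push ¬ through the quantifiers and connectives to reach negation normal form:
  (∃b ∃c (¬T(c) ∨ ¬T(b))) ∨ (∃g ∀d (J(d) ∨ J(g)))
Pull the quantifiers to the front (each side's bound variable is not free in the other side):
  ∃b ∃c ∃g ∀d (¬T(c) ∨ ¬T(b) ∨ J(d) ∨ J(g))
The quantifier ∀c sits under an odd number of negations (counting the antecedent side of each →), so it flips to ∃c.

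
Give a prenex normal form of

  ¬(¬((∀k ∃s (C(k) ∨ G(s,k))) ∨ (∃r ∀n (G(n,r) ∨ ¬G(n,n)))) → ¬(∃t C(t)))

First replace A → B with ¬A ∨ B.
  ¬(¬¬((∀k ∃s (C(k) ∨ G(s,k))) ∨ (∃r ∀n (G(n,r) ∨ ¬G(n,n)))) ∨ ¬(∃t C(t)))
Drive negations inward (¬∀x A ≡ ∃x ¬A, ¬∃x A ≡ ∀x ¬A, De Morgan for ∧/∨):
  (∃k ∀s (¬C(k) ∧ ¬G(s,k))) ∧ (∀r ∃n (¬G(n,r) ∧ G(n,n))) ∧ (∃t C(t))
All bound variables are already distinct, so no renaming is needed.
Finally move all quantifiers to the prefix:
  ∃k ∀s ∀r ∃n ∃t (¬C(k) ∧ ¬G(s,k) ∧ ¬G(n,r) ∧ G(n,n) ∧ C(t))

∃k ∀s ∀r ∃n ∃t (¬C(k) ∧ ¬G(s,k) ∧ ¬G(n,r) ∧ G(n,n) ∧ C(t))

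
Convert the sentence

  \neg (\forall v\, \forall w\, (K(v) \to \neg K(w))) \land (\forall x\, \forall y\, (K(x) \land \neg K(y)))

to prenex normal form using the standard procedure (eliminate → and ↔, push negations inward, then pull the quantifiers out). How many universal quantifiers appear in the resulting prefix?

2

Eliminate → and ↔ using ¬ and ∨.
  \neg (\forall v\, \forall w\, (\neg K(v) \lor \neg K(w))) \land (\forall x\, \forall y\, (K(x) \land \neg K(y)))
Drive negations inward (¬∀x A ≡ ∃x ¬A, ¬∃x A ≡ ∀x ¬A, De Morgan for ∧/∨):
  (\exists v\, \exists w\, (K(v) \land K(w))) \land (\forall x\, \forall y\, (K(x) \land \neg K(y)))
All bound variables are already distinct, so no renaming is needed.
Extract every quantifier outward, since the variables are now distinct and don't occur free across branches:
  \exists v\, \exists w\, \forall x\, \forall y\, (K(v) \land K(w) \land K(x) \land \neg K(y))
The prefix is \exists v \exists w \forall x \forall y: 2 universal, 2 existential.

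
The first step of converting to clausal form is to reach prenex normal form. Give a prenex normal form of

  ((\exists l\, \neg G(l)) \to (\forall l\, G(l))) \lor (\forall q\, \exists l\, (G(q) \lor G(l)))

\forall l\, \forall c\, \forall q\, \exists z1\, (G(l) \lor G(c) \lor G(q) \lor G(z1))

First replace A → B with ¬A ∨ B.
  \neg (\exists l\, \neg G(l)) \lor (\forall l\, G(l)) \lor (\forall q\, \exists l\, (G(q) \lor G(l)))
Drive negations inward (¬∀x A ≡ ∃x ¬A, ¬∃x A ≡ ∀x ¬A, De Morgan for ∧/∨):
  (\forall l\, G(l)) \lor (\forall l\, G(l)) \lor (\forall q\, \exists l\, (G(q) \lor G(l)))
Standardize variables apart so no two quantifiers bind the same name: l↦c, l↦z1.
  (\forall l\, G(l)) \lor (\forall c\, G(c)) \lor (\forall q\, \exists z1\, (G(q) \lor G(z1)))
Pull the quantifiers to the front (each side's bound variable is not free in the other side):
  \forall l\, \forall c\, \forall q\, \exists z1\, (G(l) \lor G(c) \lor G(q) \lor G(z1))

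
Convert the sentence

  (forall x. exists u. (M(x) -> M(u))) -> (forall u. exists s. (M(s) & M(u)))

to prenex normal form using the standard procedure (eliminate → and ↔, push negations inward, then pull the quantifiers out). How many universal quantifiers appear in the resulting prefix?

2

First replace A → B with ¬A ∨ B.
  ~(forall x. exists u. (~M(x) | M(u))) | (forall u. exists s. (M(s) & M(u)))
Drive negations inward (¬∀x A ≡ ∃x ¬A, ¬∃x A ≡ ∀x ¬A, De Morgan for ∧/∨):
  (exists x. forall u. (M(x) & ~M(u))) | (forall u. exists s. (M(s) & M(u)))
Give each quantifier a distinct variable: u↦p.
  (exists x. forall u. (M(x) & ~M(u))) | (forall p. exists s. (M(s) & M(p)))
Finally move all quantifiers to the prefix:
  exists x. forall u. forall p. exists s. (M(x) & ~M(u) | M(s) & M(p))
The prefix is exists x forall u forall p exists s: 2 universal, 2 existential.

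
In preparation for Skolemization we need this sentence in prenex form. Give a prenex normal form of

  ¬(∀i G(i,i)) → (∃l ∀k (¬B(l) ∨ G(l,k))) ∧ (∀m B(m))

Rewrite implications/biconditionals: A → B as ¬A ∨ B.
  ¬¬(∀i G(i,i)) ∨ (∃l ∀k (¬B(l) ∨ G(l,k))) ∧ (∀m B(m))
Push ¬ through the quantifiers and connectives to reach negation normal form:
  (∀i G(i,i)) ∨ (∃l ∀k (¬B(l) ∨ G(l,k))) ∧ (∀m B(m))
All bound variables are already distinct, so no renaming is needed.
Finally move all quantifiers to the prefix:
  ∀i ∃l ∀k ∀m (G(i,i) ∨ (¬B(l) ∨ G(l,k)) ∧ B(m))

∀i ∃l ∀k ∀m (G(i,i) ∨ (¬B(l) ∨ G(l,k)) ∧ B(m))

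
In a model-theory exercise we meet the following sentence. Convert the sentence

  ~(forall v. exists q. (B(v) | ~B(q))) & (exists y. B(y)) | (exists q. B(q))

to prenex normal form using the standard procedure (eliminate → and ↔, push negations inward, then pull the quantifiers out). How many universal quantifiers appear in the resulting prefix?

Drive negations inward (¬∀x A ≡ ∃x ¬A, ¬∃x A ≡ ∀x ¬A, De Morgan for ∧/∨):
  (exists v. forall q. (~B(v) & B(q))) & (exists y. B(y)) | (exists q. B(q))
Rename bound variables to avoid capture: q↦y1.
  (exists v. forall q. (~B(v) & B(q))) & (exists y. B(y)) | (exists y1. B(y1))
Finally move all quantifiers to the prefix:
  exists v. forall q. exists y. exists y1. (~B(v) & B(q) & B(y) | B(y1))
The prefix is exists v forall q exists y exists y1: 1 universal, 3 existential.

1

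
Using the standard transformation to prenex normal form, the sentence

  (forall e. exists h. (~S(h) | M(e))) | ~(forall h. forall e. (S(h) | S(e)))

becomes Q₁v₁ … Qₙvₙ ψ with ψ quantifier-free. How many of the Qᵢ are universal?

Move each ¬ inward, flipping quantifiers it crosses:
  (forall e. exists h. (~S(h) | M(e))) | (exists h. exists e. (~S(h) & ~S(e)))
Give each quantifier a distinct variable: h↦u1, e↦x1.
  (forall e. exists h. (~S(h) | M(e))) | (exists u1. exists x1. (~S(u1) & ~S(x1)))
Finally move all quantifiers to the prefix:
  forall e. exists h. exists u1. exists x1. (~S(h) | M(e) | ~S(u1) & ~S(x1))
The prefix is forall e exists h exists u1 exists x1: 1 universal, 3 existential.

1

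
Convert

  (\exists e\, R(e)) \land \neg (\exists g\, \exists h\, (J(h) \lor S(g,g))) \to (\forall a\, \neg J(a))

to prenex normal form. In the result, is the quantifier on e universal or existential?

First replace A → B with ¬A ∨ B.
  \neg ((\exists e\, R(e)) \land \neg (\exists g\, \exists h\, (J(h) \lor S(g,g)))) \lor (\forall a\, \neg J(a))
Drive negations inward (¬∀x A ≡ ∃x ¬A, ¬∃x A ≡ ∀x ¬A, De Morgan for ∧/∨):
  (\forall e\, \neg R(e)) \lor (\exists g\, \exists h\, (J(h) \lor S(g,g))) \lor (\forall a\, \neg J(a))
All bound variables are already distinct, so no renaming is needed.
Finally move all quantifiers to the prefix:
  \forall e\, \exists g\, \exists h\, \forall a\, (\neg R(e) \lor J(h) \lor S(g,g) \lor \neg J(a))
The quantifier \exists e sits under an odd number of negations (counting the antecedent side of each →), so it flips to \forall e.

universal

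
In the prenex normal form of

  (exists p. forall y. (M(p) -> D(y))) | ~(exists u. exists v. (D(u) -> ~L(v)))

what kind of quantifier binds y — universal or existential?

Eliminate → and ↔ using ¬ and ∨.
  (exists p. forall y. (~M(p) | D(y))) | ~(exists u. exists v. (~D(u) | ~L(v)))
Drive negations inward (¬∀x A ≡ ∃x ¬A, ¬∃x A ≡ ∀x ¬A, De Morgan for ∧/∨):
  (exists p. forall y. (~M(p) | D(y))) | (forall u. forall v. (D(u) & L(v)))
All bound variables are already distinct, so no renaming is needed.
Finally move all quantifiers to the prefix:
  exists p. forall y. forall u. forall v. (~M(p) | D(y) | D(u) & L(v))
The quantifier forall y sits under an even number of negations (counting the antecedent side of each →), so it remains universal.

universal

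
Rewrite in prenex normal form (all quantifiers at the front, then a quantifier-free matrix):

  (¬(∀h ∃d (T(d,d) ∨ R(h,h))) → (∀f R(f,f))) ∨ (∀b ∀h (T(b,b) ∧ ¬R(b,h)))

∀h ∃d ∀f ∀b ∀r (T(d,d) ∨ R(h,h) ∨ R(f,f) ∨ T(b,b) ∧ ¬R(b,r))

First replace A → B with ¬A ∨ B.
  ¬¬(∀h ∃d (T(d,d) ∨ R(h,h))) ∨ (∀f R(f,f)) ∨ (∀b ∀h (T(b,b) ∧ ¬R(b,h)))
Push ¬ through the quantifiers and connectives to reach negation normal form:
  (∀h ∃d (T(d,d) ∨ R(h,h))) ∨ (∀f R(f,f)) ∨ (∀b ∀h (T(b,b) ∧ ¬R(b,h)))
Rename bound variables to avoid capture: h↦r.
  (∀h ∃d (T(d,d) ∨ R(h,h))) ∨ (∀f R(f,f)) ∨ (∀b ∀r (T(b,b) ∧ ¬R(b,r)))
Finally move all quantifiers to the prefix:
  ∀h ∃d ∀f ∀b ∀r (T(d,d) ∨ R(h,h) ∨ R(f,f) ∨ T(b,b) ∧ ¬R(b,r))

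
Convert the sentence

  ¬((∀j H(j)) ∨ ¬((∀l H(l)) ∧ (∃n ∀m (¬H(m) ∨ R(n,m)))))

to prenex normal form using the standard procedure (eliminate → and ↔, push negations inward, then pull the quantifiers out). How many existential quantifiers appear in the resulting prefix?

Drive negations inward (¬∀x A ≡ ∃x ¬A, ¬∃x A ≡ ∀x ¬A, De Morgan for ∧/∨):
  (∃j ¬H(j)) ∧ (∀l H(l)) ∧ (∃n ∀m (¬H(m) ∨ R(n,m)))
Finally move all quantifiers to the prefix:
  ∃j ∀l ∃n ∀m (¬H(j) ∧ H(l) ∧ (¬H(m) ∨ R(n,m)))
The prefix is ∃j ∀l ∃n ∀m: 2 universal, 2 existential.

2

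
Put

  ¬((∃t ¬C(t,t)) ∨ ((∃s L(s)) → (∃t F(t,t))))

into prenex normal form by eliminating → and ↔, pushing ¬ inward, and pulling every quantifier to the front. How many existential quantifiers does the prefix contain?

1

Rewrite implications/biconditionals: A → B as ¬A ∨ B.
  ¬((∃t ¬C(t,t)) ∨ ¬(∃s L(s)) ∨ (∃t F(t,t)))
Push ¬ through the quantifiers and connectives to reach negation normal form:
  (∀t C(t,t)) ∧ (∃s L(s)) ∧ (∀t ¬F(t,t))
Standardize variables apart so no two quantifiers bind the same name: t↦c.
  (∀t C(t,t)) ∧ (∃s L(s)) ∧ (∀c ¬F(c,c))
Extract every quantifier outward, since the variables are now distinct and don't occur free across branches:
  ∀t ∃s ∀c (C(t,t) ∧ L(s) ∧ ¬F(c,c))
The prefix is ∀t ∃s ∀c: 2 universal, 1 existential.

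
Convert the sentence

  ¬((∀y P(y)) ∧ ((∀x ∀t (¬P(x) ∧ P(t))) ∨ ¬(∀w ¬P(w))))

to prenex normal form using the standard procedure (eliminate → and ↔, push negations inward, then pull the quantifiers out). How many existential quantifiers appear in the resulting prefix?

Drive negations inward (¬∀x A ≡ ∃x ¬A, ¬∃x A ≡ ∀x ¬A, De Morgan for ∧/∨):
  (∃y ¬P(y)) ∨ (∃x ∃t (P(x) ∨ ¬P(t))) ∧ (∀w ¬P(w))
Extract every quantifier outward, since the variables are now distinct and don't occur free across branches:
  ∃y ∃x ∃t ∀w (¬P(y) ∨ (P(x) ∨ ¬P(t)) ∧ ¬P(w))
The prefix is ∃y ∃x ∃t ∀w: 1 universal, 3 existential.

3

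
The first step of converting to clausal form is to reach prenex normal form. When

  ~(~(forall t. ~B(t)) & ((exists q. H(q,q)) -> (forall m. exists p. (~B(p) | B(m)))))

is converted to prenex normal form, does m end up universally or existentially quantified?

Rewrite implications/biconditionals: A → B as ¬A ∨ B.
  ~(~(forall t. ~B(t)) & (~(exists q. H(q,q)) | (forall m. exists p. (~B(p) | B(m)))))
Move each ¬ inward, flipping quantifiers it crosses:
  (forall t. ~B(t)) | (exists q. H(q,q)) & (exists m. forall p. (B(p) & ~B(m)))
All bound variables are already distinct, so no renaming is needed.
Pull the quantifiers to the front (each side's bound variable is not free in the other side):
  forall t. exists q. exists m. forall p. (~B(t) | H(q,q) & B(p) & ~B(m))
The quantifier forall m sits under an odd number of negations (counting the antecedent side of each →), so it flips to exists m.

existential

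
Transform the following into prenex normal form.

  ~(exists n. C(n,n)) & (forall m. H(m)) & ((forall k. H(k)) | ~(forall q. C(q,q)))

forall n. forall m. forall k. exists q. (~C(n,n) & H(m) & (H(k) | ~C(q,q)))

Push ¬ through the quantifiers and connectives to reach negation normal form:
  (forall n. ~C(n,n)) & (forall m. H(m)) & ((forall k. H(k)) | (exists q. ~C(q,q)))
All bound variables are already distinct, so no renaming is needed.
Finally move all quantifiers to the prefix:
  forall n. forall m. forall k. exists q. (~C(n,n) & H(m) & (H(k) | ~C(q,q)))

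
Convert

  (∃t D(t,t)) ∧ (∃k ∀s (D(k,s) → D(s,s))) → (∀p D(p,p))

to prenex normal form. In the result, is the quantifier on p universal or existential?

Rewrite implications/biconditionals: A → B as ¬A ∨ B.
  ¬((∃t D(t,t)) ∧ (∃k ∀s (¬D(k,s) ∨ D(s,s)))) ∨ (∀p D(p,p))
Drive negations inward (¬∀x A ≡ ∃x ¬A, ¬∃x A ≡ ∀x ¬A, De Morgan for ∧/∨):
  (∀t ¬D(t,t)) ∨ (∀k ∃s (D(k,s) ∧ ¬D(s,s))) ∨ (∀p D(p,p))
Finally move all quantifiers to the prefix:
  ∀t ∀k ∃s ∀p (¬D(t,t) ∨ D(k,s) ∧ ¬D(s,s) ∨ D(p,p))
The quantifier ∀p sits under an even number of negations (counting the antecedent side of each →), so it remains universal.

universal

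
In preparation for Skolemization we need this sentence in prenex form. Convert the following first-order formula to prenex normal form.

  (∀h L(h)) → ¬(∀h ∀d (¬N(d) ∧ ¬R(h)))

∃h ∃v ∃d (¬L(h) ∨ N(d) ∨ R(v))

Rewrite implications/biconditionals: A → B as ¬A ∨ B.
  ¬(∀h L(h)) ∨ ¬(∀h ∀d (¬N(d) ∧ ¬R(h)))
Move each ¬ inward, flipping quantifiers it crosses:
  (∃h ¬L(h)) ∨ (∃h ∃d (N(d) ∨ R(h)))
Rename bound variables to avoid capture: h↦v.
  (∃h ¬L(h)) ∨ (∃v ∃d (N(d) ∨ R(v)))
Pull the quantifiers to the front (each side's bound variable is not free in the other side):
  ∃h ∃v ∃d (¬L(h) ∨ N(d) ∨ R(v))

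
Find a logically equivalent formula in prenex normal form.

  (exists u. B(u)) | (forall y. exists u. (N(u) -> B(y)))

exists u. forall y. exists z1. (B(u) | ~N(z1) | B(y))

Eliminate → and ↔ using ¬ and ∨.
  (exists u. B(u)) | (forall y. exists u. (~N(u) | B(y)))
Rename bound variables to avoid capture: u↦z1.
  (exists u. B(u)) | (forall y. exists z1. (~N(z1) | B(y)))
Extract every quantifier outward, since the variables are now distinct and don't occur free across branches:
  exists u. forall y. exists z1. (B(u) | ~N(z1) | B(y))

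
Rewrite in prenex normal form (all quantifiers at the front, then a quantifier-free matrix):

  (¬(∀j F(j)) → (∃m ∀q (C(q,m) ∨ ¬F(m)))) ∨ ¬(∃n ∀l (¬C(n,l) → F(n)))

First replace A → B with ¬A ∨ B.
  ¬¬(∀j F(j)) ∨ (∃m ∀q (C(q,m) ∨ ¬F(m))) ∨ ¬(∃n ∀l (¬¬C(n,l) ∨ F(n)))
Drive negations inward (¬∀x A ≡ ∃x ¬A, ¬∃x A ≡ ∀x ¬A, De Morgan for ∧/∨):
  (∀j F(j)) ∨ (∃m ∀q (C(q,m) ∨ ¬F(m))) ∨ (∀n ∃l (¬C(n,l) ∧ ¬F(n)))
Finally move all quantifiers to the prefix:
  ∀j ∃m ∀q ∀n ∃l (F(j) ∨ C(q,m) ∨ ¬F(m) ∨ ¬C(n,l) ∧ ¬F(n))

∀j ∃m ∀q ∀n ∃l (F(j) ∨ C(q,m) ∨ ¬F(m) ∨ ¬C(n,l) ∧ ¬F(n))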